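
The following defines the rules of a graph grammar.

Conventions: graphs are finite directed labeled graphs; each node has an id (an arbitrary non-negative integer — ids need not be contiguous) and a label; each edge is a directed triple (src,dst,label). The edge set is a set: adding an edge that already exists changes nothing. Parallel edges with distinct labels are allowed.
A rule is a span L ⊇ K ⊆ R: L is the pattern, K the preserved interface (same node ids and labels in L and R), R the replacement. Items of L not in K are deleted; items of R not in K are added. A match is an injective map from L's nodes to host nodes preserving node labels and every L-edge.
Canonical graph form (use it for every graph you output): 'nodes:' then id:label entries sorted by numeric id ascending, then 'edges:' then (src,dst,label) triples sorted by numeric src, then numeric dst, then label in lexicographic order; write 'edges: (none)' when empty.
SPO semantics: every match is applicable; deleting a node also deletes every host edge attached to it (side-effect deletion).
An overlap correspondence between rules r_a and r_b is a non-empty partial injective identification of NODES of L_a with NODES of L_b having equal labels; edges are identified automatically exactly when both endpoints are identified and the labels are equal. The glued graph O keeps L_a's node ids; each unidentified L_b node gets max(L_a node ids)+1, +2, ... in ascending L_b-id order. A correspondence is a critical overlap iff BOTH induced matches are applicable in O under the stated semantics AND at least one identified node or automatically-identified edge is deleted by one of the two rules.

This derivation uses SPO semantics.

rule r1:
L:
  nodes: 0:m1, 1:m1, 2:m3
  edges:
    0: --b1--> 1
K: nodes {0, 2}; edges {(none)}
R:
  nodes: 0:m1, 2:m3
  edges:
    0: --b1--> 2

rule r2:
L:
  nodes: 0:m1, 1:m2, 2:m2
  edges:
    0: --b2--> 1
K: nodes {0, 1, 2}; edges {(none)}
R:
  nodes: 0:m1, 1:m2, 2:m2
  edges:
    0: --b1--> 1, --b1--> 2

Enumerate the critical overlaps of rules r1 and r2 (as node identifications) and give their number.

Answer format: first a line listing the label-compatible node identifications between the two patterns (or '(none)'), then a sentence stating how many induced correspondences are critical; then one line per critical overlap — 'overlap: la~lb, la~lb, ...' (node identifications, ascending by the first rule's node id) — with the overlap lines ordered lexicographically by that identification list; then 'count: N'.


label-compatible node identifications between L(r1) and L(r2): 0~0, 1~0
1 of the induced correspondences is a critical overlap of r1 and r2.
overlap: 1~0
count: 1


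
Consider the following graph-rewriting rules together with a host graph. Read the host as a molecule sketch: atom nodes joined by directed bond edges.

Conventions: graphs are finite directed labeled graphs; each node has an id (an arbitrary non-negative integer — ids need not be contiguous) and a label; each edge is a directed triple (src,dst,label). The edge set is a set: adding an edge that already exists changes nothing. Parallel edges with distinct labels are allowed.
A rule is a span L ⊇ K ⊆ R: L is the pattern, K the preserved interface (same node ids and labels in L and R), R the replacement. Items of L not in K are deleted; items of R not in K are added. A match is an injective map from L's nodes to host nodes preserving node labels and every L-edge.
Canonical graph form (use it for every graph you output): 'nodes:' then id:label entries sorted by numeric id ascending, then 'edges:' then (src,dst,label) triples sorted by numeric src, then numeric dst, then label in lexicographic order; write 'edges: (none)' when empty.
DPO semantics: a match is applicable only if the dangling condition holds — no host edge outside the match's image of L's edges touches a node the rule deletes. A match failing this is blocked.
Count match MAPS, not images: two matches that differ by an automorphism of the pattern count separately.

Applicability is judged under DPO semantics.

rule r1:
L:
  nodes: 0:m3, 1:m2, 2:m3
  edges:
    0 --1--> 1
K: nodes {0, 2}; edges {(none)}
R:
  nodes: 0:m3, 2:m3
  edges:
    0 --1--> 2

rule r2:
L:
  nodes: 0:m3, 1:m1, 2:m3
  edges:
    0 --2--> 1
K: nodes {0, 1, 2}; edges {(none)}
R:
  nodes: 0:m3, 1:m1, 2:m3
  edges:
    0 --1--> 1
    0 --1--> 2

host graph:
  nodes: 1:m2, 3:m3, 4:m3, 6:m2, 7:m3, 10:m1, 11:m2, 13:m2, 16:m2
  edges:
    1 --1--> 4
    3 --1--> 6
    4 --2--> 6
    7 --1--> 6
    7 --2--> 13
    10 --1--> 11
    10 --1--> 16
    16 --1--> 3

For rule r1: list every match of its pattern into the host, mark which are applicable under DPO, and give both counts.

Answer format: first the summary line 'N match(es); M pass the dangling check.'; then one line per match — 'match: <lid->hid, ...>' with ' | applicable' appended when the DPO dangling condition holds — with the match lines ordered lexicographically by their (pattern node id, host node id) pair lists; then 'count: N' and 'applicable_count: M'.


4 match(es); 0 pass the dangling check.
match: 0->3, 1->6, 2->4
match: 0->3, 1->6, 2->7
match: 0->7, 1->6, 2->3
match: 0->7, 1->6, 2->4
count: 4
applicable_count: 0


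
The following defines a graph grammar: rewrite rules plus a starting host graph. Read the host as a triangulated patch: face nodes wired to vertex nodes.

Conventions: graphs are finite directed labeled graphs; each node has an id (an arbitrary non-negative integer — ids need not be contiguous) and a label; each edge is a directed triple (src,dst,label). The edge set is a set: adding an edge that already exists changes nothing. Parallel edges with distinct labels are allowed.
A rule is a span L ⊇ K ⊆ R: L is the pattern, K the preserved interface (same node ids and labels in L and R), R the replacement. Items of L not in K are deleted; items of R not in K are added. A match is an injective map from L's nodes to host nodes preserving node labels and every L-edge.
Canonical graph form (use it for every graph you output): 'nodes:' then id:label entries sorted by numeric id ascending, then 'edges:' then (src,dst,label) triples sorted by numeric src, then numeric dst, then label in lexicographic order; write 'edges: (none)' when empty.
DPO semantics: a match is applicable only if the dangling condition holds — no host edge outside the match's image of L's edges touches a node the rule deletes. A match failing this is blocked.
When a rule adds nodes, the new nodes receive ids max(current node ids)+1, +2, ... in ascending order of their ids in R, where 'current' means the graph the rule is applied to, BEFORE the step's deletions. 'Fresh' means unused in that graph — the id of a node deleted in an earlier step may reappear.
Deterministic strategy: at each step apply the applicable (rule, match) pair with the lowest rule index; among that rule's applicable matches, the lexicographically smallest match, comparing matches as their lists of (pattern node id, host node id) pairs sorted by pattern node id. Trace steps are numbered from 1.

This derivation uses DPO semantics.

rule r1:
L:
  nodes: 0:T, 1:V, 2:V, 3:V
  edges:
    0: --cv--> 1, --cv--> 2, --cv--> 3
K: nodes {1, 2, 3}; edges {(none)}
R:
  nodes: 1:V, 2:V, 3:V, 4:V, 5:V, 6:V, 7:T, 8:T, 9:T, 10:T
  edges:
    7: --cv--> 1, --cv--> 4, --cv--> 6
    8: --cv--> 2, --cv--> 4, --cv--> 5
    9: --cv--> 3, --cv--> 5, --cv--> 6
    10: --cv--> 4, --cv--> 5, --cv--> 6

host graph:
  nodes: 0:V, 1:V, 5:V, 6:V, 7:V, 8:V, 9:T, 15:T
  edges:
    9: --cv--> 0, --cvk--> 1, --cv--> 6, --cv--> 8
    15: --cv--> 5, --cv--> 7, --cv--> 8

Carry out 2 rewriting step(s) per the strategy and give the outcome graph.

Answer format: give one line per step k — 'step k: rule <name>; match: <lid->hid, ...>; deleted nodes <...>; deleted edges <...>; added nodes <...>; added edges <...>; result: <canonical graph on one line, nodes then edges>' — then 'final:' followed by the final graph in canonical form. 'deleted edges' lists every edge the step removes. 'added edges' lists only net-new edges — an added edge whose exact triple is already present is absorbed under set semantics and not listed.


step 1: rule r1; match: 0->15, 1->5, 2->7, 3->8; deleted nodes 15; deleted edges (15,5,cv); (15,7,cv); (15,8,cv); added nodes 16, 17, 18, 19, 20, 21, 22; added edges (19,5,cv); (19,16,cv); (19,18,cv); (20,7,cv); (20,16,cv); (20,17,cv); (21,8,cv); (21,17,cv); (21,18,cv); (22,16,cv); (22,17,cv); (22,18,cv); result: nodes: 0:V, 1:V, 5:V, 6:V, 7:V, 8:V, 9:T, 16:V, 17:V, 18:V, 19:T, 20:T, 21:T, 22:T edges: (9,0,cv); (9,1,cvk); (9,6,cv); (9,8,cv); (19,5,cv); (19,16,cv); (19,18,cv); (20,7,cv); (20,16,cv); (20,17,cv); (21,8,cv); (21,17,cv); (21,18,cv); (22,16,cv); (22,17,cv); (22,18,cv)
step 2: rule r1; match: 0->19, 1->5, 2->16, 3->18; deleted nodes 19; deleted edges (19,5,cv); (19,16,cv); (19,18,cv); added nodes 23, 24, 25, 26, 27, 28, 29; added edges (26,5,cv); (26,23,cv); (26,25,cv); (27,16,cv); (27,23,cv); (27,24,cv); (28,18,cv); (28,24,cv); (28,25,cv); (29,23,cv); (29,24,cv); (29,25,cv); result: nodes: 0:V, 1:V, 5:V, 6:V, 7:V, 8:V, 9:T, 16:V, 17:V, 18:V, 20:T, 21:T, 22:T, 23:V, 24:V, 25:V, 26:T, 27:T, 28:T, 29:T edges: (9,0,cv); (9,1,cvk); (9,6,cv); (9,8,cv); (20,7,cv); (20,16,cv); (20,17,cv); (21,8,cv); (21,17,cv); (21,18,cv); (22,16,cv); (22,17,cv); (22,18,cv); (26,5,cv); (26,23,cv); (26,25,cv); (27,16,cv); (27,23,cv); (27,24,cv); (28,18,cv); (28,24,cv); (28,25,cv); (29,23,cv); (29,24,cv); (29,25,cv)
final:
nodes: 0:V, 1:V, 5:V, 6:V, 7:V, 8:V, 9:T, 16:V, 17:V, 18:V, 20:T, 21:T, 22:T, 23:V, 24:V, 25:V, 26:T, 27:T, 28:T, 29:T
edges: (9,0,cv); (9,1,cvk); (9,6,cv); (9,8,cv); (20,7,cv); (20,16,cv); (20,17,cv); (21,8,cv); (21,17,cv); (21,18,cv); (22,16,cv); (22,17,cv); (22,18,cv); (26,5,cv); (26,23,cv); (26,25,cv); (27,16,cv); (27,23,cv); (27,24,cv); (28,18,cv); (28,24,cv); (28,25,cv); (29,23,cv); (29,24,cv); (29,25,cv)


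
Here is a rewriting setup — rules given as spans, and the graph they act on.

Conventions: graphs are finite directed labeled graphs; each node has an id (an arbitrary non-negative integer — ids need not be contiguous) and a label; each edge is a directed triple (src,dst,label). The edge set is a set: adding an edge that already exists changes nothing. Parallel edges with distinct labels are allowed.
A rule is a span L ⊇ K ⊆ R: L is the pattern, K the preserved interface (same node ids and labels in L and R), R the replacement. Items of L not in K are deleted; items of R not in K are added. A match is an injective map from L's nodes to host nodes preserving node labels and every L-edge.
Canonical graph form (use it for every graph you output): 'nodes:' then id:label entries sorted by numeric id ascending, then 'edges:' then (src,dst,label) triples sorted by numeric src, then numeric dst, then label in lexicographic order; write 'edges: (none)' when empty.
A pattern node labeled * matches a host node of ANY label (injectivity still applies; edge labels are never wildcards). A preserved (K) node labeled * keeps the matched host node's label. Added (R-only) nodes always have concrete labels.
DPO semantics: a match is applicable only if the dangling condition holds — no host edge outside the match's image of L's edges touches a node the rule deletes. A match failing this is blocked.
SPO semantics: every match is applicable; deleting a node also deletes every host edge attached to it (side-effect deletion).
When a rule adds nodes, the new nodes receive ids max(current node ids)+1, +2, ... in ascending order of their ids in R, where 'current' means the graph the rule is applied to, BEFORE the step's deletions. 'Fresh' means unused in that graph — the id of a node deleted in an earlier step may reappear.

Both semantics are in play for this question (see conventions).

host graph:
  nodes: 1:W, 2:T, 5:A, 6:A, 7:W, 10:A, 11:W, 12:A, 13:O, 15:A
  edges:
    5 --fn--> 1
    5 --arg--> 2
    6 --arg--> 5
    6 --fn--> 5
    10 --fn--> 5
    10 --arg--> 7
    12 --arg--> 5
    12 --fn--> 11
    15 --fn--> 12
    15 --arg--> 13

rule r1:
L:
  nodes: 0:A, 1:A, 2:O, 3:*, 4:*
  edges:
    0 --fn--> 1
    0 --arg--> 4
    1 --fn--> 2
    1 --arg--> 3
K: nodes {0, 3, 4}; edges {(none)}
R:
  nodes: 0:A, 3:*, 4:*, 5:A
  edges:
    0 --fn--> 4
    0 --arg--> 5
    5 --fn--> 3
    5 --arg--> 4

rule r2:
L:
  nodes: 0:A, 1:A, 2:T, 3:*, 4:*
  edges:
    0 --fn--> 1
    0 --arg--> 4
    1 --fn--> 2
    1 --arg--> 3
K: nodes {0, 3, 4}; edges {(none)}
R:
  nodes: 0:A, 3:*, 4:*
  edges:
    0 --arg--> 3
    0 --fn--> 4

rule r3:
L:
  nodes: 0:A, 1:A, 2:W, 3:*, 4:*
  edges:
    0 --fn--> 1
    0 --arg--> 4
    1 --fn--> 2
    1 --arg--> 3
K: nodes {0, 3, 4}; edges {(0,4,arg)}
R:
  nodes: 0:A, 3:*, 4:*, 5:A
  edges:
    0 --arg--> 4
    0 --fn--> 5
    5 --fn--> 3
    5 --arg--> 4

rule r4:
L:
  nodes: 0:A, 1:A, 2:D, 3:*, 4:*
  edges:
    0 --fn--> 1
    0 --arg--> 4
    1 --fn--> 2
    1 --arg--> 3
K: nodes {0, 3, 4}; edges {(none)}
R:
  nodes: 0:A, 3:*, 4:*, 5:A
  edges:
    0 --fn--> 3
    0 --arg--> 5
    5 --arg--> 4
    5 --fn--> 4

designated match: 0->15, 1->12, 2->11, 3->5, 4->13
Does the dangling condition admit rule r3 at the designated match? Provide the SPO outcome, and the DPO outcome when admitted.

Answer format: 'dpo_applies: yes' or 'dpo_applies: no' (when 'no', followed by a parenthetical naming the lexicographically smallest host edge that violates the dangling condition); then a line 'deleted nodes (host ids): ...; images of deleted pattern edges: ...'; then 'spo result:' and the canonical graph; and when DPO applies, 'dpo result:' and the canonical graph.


dpo_applies: yes
deleted nodes (host ids): 11, 12; images of deleted pattern edges: (12,5,arg); (12,11,fn); (15,12,fn)
spo result:
nodes: 1:W, 2:T, 5:A, 6:A, 7:W, 10:A, 13:O, 15:A, 16:A
edges: (5,1,fn); (5,2,arg); (6,5,arg); (6,5,fn); (10,5,fn); (10,7,arg); (15,13,arg); (15,16,fn); (16,5,fn); (16,13,arg)
dpo result:
nodes: 1:W, 2:T, 5:A, 6:A, 7:W, 10:A, 13:O, 15:A, 16:A
edges: (5,1,fn); (5,2,arg); (6,5,arg); (6,5,fn); (10,5,fn); (10,7,arg); (15,13,arg); (15,16,fn); (16,5,fn); (16,13,arg)


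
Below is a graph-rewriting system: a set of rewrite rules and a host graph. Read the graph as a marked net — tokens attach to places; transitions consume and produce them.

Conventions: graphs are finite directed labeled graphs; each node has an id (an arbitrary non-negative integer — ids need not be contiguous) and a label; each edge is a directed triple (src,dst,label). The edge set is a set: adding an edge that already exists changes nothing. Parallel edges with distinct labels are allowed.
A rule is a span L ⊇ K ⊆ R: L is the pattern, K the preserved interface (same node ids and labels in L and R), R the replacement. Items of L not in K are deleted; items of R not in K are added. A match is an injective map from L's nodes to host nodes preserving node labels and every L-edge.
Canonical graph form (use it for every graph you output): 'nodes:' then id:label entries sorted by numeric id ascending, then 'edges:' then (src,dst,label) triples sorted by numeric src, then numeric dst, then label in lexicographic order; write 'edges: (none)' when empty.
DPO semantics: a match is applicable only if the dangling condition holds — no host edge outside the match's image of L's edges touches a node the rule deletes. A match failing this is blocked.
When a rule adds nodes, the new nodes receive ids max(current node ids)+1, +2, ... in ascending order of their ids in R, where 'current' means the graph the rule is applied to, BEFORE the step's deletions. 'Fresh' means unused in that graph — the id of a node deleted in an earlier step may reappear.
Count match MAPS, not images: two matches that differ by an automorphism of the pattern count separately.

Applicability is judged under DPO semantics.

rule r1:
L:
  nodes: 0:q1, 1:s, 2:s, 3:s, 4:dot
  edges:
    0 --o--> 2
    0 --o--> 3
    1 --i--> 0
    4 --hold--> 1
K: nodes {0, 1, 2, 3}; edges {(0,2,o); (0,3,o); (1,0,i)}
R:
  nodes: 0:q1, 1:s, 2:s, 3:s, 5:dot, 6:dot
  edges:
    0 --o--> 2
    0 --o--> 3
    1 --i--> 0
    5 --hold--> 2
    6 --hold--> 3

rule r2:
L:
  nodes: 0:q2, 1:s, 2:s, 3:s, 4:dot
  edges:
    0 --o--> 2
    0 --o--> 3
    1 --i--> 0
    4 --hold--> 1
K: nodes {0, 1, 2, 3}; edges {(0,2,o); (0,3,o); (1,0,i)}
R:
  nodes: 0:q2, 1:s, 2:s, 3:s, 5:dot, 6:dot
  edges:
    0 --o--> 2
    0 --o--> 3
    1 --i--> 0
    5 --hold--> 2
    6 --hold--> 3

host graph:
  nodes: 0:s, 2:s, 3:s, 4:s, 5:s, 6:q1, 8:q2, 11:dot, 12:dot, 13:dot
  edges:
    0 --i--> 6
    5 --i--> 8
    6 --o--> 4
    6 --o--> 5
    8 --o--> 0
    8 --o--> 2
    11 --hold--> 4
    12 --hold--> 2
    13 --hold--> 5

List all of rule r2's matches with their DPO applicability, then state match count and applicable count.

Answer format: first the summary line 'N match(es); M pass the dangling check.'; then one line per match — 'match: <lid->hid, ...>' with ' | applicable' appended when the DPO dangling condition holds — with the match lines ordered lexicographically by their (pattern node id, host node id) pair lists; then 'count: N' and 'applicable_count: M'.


2 match(es); 2 pass the dangling check.
match: 0->8, 1->5, 2->0, 3->2, 4->13 | applicable
match: 0->8, 1->5, 2->2, 3->0, 4->13 | applicable
count: 2
applicable_count: 2


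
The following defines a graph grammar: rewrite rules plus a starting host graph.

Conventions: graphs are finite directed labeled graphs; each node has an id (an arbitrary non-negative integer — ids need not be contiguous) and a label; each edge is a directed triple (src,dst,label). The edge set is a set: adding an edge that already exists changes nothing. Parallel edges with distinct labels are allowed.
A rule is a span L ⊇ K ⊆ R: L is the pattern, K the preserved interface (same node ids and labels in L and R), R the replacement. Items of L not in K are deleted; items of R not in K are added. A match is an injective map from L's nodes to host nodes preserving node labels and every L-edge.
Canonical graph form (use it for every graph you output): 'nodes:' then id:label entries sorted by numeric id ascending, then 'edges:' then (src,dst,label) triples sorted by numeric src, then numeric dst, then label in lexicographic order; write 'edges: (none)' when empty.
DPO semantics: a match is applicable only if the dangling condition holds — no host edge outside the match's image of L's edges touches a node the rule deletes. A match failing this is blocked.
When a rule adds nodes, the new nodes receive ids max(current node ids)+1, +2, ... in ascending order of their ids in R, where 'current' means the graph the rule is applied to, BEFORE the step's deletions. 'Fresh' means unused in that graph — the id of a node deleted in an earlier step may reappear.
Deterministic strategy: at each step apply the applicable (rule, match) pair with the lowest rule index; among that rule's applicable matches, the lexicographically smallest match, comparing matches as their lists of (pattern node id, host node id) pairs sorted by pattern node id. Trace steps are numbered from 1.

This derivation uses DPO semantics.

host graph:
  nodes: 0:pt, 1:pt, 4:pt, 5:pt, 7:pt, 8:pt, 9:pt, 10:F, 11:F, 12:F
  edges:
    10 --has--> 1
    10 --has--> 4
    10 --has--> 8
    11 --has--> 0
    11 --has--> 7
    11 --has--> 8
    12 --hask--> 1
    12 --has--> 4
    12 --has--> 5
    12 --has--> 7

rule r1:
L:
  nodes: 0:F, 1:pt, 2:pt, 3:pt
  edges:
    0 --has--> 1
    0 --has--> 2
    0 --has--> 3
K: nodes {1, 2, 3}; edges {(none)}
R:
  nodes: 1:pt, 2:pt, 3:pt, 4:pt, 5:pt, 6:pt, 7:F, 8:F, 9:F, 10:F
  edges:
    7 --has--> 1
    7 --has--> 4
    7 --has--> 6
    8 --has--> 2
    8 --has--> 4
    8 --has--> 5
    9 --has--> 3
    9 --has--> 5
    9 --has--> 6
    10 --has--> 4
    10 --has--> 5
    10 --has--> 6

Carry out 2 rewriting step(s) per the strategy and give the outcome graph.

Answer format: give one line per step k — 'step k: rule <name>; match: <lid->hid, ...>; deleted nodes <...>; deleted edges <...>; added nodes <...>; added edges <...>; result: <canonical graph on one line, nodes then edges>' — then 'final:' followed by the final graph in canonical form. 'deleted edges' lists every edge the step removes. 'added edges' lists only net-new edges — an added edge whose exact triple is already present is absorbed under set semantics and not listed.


step 1: rule r1; match: 0->10, 1->1, 2->4, 3->8; deleted nodes 10; deleted edges (10,1,has); (10,4,has); (10,8,has); added nodes 13, 14, 15, 16, 17, 18, 19; added edges (16,1,has); (16,13,has); (16,15,has); (17,4,has); (17,13,has); (17,14,has); (18,8,has); (18,14,has); (18,15,has); (19,13,has); (19,14,has); (19,15,has); result: nodes: 0:pt, 1:pt, 4:pt, 5:pt, 7:pt, 8:pt, 9:pt, 11:F, 12:F, 13:pt, 14:pt, 15:pt, 16:F, 17:F, 18:F, 19:F edges: (11,0,has); (11,7,has); (11,8,has); (12,1,hask); (12,4,has); (12,5,has); (12,7,has); (16,1,has); (16,13,has); (16,15,has); (17,4,has); (17,13,has); (17,14,has); (18,8,has); (18,14,has); (18,15,has); (19,13,has); (19,14,has); (19,15,has)
step 2: rule r1; match: 0->11, 1->0, 2->7, 3->8; deleted nodes 11; deleted edges (11,0,has); (11,7,has); (11,8,has); added nodes 20, 21, 22, 23, 24, 25, 26; added edges (23,0,has); (23,20,has); (23,22,has); (24,7,has); (24,20,has); (24,21,has); (25,8,has); (25,21,has); (25,22,has); (26,20,has); (26,21,has); (26,22,has); result: nodes: 0:pt, 1:pt, 4:pt, 5:pt, 7:pt, 8:pt, 9:pt, 12:F, 13:pt, 14:pt, 15:pt, 16:F, 17:F, 18:F, 19:F, 20:pt, 21:pt, 22:pt, 23:F, 24:F, 25:F, 26:F edges: (12,1,hask); (12,4,has); (12,5,has); (12,7,has); (16,1,has); (16,13,has); (16,15,has); (17,4,has); (17,13,has); (17,14,has); (18,8,has); (18,14,has); (18,15,has); (19,13,has); (19,14,has); (19,15,has); (23,0,has); (23,20,has); (23,22,has); (24,7,has); (24,20,has); (24,21,has); (25,8,has); (25,21,has); (25,22,has); (26,20,has); (26,21,has); (26,22,has)
final:
nodes: 0:pt, 1:pt, 4:pt, 5:pt, 7:pt, 8:pt, 9:pt, 12:F, 13:pt, 14:pt, 15:pt, 16:F, 17:F, 18:F, 19:F, 20:pt, 21:pt, 22:pt, 23:F, 24:F, 25:F, 26:F
edges: (12,1,hask); (12,4,has); (12,5,has); (12,7,has); (16,1,has); (16,13,has); (16,15,has); (17,4,has); (17,13,has); (17,14,has); (18,8,has); (18,14,has); (18,15,has); (19,13,has); (19,14,has); (19,15,has); (23,0,has); (23,20,has); (23,22,has); (24,7,has); (24,20,has); (24,21,has); (25,8,has); (25,21,has); (25,22,has); (26,20,has); (26,21,has); (26,22,has)


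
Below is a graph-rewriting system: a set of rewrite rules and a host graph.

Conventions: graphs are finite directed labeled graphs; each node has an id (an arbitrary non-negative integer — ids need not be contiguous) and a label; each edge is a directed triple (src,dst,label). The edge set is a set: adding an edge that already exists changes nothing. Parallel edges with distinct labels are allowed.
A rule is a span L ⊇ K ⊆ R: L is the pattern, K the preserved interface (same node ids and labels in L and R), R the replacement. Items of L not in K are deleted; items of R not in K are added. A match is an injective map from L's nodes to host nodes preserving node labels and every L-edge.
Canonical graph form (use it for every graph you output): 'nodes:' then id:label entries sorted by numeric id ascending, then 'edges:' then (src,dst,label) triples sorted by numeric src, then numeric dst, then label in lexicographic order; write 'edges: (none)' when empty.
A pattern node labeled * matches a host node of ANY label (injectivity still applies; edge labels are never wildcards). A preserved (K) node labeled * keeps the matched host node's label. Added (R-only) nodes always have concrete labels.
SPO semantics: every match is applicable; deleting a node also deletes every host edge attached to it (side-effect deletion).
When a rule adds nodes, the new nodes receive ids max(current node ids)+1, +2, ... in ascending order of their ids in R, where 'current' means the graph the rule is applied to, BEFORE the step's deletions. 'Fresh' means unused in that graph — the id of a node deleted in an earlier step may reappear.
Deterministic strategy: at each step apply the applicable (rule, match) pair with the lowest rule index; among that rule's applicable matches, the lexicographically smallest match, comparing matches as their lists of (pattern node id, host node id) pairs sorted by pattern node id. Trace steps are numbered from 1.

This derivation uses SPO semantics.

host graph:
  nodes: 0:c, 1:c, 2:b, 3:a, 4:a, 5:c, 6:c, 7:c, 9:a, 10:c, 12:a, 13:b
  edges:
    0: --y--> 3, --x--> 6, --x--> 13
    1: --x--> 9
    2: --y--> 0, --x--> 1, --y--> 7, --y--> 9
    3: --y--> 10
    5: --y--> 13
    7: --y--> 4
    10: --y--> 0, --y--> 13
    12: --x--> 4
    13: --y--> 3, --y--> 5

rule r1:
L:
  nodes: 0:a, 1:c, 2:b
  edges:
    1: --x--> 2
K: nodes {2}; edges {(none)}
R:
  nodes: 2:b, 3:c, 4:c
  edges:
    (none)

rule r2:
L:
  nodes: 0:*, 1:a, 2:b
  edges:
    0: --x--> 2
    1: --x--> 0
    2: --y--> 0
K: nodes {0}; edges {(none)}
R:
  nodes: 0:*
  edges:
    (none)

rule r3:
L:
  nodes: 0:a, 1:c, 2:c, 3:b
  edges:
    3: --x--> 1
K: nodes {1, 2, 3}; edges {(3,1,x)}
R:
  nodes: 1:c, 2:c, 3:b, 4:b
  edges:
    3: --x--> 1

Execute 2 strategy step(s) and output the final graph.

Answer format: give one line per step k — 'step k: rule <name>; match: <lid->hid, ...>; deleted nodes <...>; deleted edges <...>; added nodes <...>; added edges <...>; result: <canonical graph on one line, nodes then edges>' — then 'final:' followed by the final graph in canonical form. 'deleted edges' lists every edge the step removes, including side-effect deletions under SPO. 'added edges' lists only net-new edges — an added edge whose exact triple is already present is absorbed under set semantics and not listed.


step 1: rule r1; match: 0->3, 1->0, 2->13; deleted nodes 0, 3; deleted edges (0,3,y); (0,6,x); (0,13,x); (2,0,y); (3,10,y); (10,0,y); (13,3,y); added nodes 14, 15; added edges (none); result: nodes: 1:c, 2:b, 4:a, 5:c, 6:c, 7:c, 9:a, 10:c, 12:a, 13:b, 14:c, 15:c edges: (1,9,x); (2,1,x); (2,7,y); (2,9,y); (5,13,y); (7,4,y); (10,13,y); (12,4,x); (13,5,y)
step 2: rule r3; match: 0->4, 1->1, 2->5, 3->2; deleted nodes 4; deleted edges (7,4,y); (12,4,x); added nodes 16; added edges (none); result: nodes: 1:c, 2:b, 5:c, 6:c, 7:c, 9:a, 10:c, 12:a, 13:b, 14:c, 15:c, 16:b edges: (1,9,x); (2,1,x); (2,7,y); (2,9,y); (5,13,y); (10,13,y); (13,5,y)
final:
nodes: 1:c, 2:b, 5:c, 6:c, 7:c, 9:a, 10:c, 12:a, 13:b, 14:c, 15:c, 16:b
edges: (1,9,x); (2,1,x); (2,7,y); (2,9,y); (5,13,y); (10,13,y); (13,5,y)


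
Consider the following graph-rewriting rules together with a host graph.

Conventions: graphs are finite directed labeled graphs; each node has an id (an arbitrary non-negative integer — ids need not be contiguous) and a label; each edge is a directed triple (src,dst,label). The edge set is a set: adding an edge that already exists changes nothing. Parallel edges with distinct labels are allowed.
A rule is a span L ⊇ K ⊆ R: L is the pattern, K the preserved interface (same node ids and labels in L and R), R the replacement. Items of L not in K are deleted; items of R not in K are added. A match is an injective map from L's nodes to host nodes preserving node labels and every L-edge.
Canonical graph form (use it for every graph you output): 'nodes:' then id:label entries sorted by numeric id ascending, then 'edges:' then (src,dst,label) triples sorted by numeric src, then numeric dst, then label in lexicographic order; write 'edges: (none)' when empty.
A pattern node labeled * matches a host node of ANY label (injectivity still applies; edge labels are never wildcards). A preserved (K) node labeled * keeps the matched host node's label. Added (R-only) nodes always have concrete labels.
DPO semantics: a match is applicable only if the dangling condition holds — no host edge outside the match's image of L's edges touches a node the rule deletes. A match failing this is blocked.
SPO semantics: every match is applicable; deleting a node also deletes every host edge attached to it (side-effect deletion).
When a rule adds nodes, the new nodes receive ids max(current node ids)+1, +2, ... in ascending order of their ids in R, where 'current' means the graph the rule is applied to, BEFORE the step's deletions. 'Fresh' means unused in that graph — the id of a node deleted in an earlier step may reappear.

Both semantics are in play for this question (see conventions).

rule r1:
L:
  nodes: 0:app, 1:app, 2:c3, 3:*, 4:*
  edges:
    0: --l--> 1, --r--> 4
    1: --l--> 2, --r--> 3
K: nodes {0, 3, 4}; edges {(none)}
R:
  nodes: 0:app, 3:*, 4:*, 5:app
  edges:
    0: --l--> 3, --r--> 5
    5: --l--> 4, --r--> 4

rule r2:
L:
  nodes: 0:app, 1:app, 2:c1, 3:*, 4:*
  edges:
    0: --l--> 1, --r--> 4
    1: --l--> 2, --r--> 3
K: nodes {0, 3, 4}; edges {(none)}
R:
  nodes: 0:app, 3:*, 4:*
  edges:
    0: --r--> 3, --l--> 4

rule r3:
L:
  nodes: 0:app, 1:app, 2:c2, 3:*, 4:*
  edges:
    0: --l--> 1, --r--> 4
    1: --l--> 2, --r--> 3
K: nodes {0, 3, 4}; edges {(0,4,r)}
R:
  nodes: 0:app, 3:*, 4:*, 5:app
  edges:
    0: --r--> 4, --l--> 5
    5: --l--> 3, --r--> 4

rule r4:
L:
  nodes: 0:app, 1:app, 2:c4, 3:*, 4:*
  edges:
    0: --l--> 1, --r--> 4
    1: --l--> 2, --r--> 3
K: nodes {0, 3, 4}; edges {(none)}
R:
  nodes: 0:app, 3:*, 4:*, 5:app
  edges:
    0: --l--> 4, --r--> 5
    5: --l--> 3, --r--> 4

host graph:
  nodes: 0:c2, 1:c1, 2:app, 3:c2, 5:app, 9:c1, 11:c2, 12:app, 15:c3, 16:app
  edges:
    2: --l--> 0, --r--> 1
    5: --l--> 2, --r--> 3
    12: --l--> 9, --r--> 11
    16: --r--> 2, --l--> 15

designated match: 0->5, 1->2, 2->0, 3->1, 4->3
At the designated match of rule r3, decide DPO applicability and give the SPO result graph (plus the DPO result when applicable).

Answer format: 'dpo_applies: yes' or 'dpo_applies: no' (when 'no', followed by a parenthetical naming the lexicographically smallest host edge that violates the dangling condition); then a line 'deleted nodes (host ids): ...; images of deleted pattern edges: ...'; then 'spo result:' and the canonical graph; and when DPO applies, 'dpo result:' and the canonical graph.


dpo_applies: no
(the rule deletes node 2, which keeps host edge (16,2,r) outside the match image — the dangling condition fails, DPO blocks; SPO proceeds and side-deletes such edges)
deleted nodes (host ids): 0, 2; images of deleted pattern edges: (2,0,l); (2,1,r); (5,2,l)
spo result:
nodes: 1:c1, 3:c2, 5:app, 9:c1, 11:c2, 12:app, 15:c3, 16:app, 17:app
edges: (5,3,r); (5,17,l); (12,9,l); (12,11,r); (16,15,l); (17,1,l); (17,3,r)


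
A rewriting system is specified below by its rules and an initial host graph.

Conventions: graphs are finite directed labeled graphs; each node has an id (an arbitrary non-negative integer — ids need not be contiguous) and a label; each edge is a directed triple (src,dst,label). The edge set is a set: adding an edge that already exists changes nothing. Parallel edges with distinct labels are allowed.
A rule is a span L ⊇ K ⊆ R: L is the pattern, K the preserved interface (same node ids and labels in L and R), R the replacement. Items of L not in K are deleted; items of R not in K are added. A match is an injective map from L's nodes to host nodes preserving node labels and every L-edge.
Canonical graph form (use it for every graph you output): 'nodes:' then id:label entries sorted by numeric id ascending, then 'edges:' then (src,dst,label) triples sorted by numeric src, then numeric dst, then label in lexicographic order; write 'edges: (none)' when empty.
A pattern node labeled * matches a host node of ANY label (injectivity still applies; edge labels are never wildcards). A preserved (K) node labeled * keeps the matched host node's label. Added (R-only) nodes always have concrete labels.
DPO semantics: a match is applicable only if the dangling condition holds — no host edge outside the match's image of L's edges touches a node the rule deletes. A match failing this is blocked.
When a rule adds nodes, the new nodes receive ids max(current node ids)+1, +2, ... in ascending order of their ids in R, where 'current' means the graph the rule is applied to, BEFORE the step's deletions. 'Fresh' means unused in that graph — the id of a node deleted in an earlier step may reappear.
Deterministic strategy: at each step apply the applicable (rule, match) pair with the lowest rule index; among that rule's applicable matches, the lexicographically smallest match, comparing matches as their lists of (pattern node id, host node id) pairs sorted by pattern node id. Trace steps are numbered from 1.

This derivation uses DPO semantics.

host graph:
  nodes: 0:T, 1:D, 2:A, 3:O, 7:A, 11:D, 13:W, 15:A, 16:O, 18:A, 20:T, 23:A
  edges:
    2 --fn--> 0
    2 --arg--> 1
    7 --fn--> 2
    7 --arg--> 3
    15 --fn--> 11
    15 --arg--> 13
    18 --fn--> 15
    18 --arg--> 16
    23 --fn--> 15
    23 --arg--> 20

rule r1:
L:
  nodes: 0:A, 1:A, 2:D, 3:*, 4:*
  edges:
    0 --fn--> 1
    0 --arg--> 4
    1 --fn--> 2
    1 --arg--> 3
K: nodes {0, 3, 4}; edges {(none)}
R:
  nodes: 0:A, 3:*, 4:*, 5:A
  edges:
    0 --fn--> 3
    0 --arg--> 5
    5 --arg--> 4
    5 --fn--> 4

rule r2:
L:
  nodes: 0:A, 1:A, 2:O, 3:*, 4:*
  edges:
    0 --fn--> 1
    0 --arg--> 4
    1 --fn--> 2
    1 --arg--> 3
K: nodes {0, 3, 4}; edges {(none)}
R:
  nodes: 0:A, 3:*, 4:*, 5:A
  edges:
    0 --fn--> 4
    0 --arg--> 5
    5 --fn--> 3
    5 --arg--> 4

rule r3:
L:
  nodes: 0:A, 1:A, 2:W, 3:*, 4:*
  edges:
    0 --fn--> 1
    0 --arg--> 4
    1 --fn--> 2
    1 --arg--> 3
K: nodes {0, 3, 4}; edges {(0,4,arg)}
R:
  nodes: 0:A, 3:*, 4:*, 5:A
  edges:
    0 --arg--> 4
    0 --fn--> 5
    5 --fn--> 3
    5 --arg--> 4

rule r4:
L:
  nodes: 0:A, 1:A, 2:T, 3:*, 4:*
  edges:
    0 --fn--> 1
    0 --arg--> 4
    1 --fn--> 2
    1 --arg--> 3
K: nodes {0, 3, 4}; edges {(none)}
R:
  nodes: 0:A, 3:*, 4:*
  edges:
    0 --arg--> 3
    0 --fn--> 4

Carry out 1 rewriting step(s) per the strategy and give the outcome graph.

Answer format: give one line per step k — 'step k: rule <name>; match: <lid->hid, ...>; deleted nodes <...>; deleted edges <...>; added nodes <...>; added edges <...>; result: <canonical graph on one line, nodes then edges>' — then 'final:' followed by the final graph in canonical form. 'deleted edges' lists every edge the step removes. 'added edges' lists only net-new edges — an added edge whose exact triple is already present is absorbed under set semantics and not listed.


step 1: rule r4; match: 0->7, 1->2, 2->0, 3->1, 4->3; deleted nodes 0, 2; deleted edges (2,0,fn); (2,1,arg); (7,2,fn); (7,3,arg); added nodes (none); added edges (7,1,arg); (7,3,fn); result: nodes: 1:D, 3:O, 7:A, 11:D, 13:W, 15:A, 16:O, 18:A, 20:T, 23:A edges: (7,1,arg); (7,3,fn); (15,11,fn); (15,13,arg); (18,15,fn); (18,16,arg); (23,15,fn); (23,20,arg)
final:
nodes: 1:D, 3:O, 7:A, 11:D, 13:W, 15:A, 16:O, 18:A, 20:T, 23:A
edges: (7,1,arg); (7,3,fn); (15,11,fn); (15,13,arg); (18,15,fn); (18,16,arg); (23,15,fn); (23,20,arg)


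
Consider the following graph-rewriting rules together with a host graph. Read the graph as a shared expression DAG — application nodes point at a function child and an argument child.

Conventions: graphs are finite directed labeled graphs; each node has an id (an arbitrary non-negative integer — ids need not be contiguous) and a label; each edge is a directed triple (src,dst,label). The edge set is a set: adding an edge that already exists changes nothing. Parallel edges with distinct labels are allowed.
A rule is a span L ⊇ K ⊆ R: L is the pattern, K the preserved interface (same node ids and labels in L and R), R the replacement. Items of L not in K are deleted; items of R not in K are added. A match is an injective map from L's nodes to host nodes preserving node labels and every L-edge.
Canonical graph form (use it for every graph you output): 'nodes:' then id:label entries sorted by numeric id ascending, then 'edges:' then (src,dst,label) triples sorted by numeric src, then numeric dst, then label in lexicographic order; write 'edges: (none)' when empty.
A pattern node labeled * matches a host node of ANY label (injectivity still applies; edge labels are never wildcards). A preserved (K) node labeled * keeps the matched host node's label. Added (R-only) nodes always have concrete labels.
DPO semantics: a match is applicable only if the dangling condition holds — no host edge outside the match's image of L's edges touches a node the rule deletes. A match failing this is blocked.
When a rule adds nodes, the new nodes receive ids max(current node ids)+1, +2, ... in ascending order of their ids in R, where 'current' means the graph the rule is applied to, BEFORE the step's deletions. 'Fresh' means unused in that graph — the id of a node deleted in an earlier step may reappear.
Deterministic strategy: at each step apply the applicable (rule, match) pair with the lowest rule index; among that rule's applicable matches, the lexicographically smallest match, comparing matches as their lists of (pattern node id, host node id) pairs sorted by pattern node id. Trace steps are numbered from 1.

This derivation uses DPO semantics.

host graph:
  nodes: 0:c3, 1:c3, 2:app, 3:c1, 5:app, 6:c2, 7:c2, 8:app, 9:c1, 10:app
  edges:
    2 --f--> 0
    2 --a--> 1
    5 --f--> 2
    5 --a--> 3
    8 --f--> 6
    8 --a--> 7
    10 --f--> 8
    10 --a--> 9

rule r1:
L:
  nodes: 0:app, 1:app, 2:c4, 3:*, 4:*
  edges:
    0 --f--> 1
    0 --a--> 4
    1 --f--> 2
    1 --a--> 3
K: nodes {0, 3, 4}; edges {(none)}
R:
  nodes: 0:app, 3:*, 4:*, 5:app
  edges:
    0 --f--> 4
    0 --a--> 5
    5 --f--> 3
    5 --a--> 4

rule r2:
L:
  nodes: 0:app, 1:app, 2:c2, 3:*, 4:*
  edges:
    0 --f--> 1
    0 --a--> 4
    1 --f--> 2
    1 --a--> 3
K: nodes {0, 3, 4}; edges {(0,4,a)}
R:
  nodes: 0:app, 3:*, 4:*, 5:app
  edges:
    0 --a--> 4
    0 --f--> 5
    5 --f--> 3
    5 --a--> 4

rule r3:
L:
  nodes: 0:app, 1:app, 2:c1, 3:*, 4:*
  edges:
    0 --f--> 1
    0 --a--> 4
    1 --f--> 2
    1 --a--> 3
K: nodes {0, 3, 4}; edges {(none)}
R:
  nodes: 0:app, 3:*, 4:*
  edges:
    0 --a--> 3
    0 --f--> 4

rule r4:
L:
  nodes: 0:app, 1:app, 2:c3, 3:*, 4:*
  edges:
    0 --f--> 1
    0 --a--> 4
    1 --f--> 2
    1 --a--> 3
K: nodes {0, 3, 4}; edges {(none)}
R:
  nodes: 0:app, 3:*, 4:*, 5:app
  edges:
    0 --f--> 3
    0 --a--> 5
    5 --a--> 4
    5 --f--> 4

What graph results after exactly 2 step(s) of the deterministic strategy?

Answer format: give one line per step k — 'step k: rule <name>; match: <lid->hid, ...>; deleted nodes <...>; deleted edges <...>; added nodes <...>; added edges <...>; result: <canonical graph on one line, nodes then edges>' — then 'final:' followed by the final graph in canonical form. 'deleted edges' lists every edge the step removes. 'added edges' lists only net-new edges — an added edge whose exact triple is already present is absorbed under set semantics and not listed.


step 1: rule r2; match: 0->10, 1->8, 2->6, 3->7, 4->9; deleted nodes 6, 8; deleted edges (8,6,f); (8,7,a); (10,8,f); added nodes 11; added edges (10,11,f); (11,7,f); (11,9,a); result: nodes: 0:c3, 1:c3, 2:app, 3:c1, 5:app, 7:c2, 9:c1, 10:app, 11:app edges: (2,0,f); (2,1,a); (5,2,f); (5,3,a); (10,9,a); (10,11,f); (11,7,f); (11,9,a)
step 2: rule r4; match: 0->5, 1->2, 2->0, 3->1, 4->3; deleted nodes 0, 2; deleted edges (2,0,f); (2,1,a); (5,2,f); (5,3,a); added nodes 12; added edges (5,1,f); (5,12,a); (12,3,a); (12,3,f); result: nodes: 1:c3, 3:c1, 5:app, 7:c2, 9:c1, 10:app, 11:app, 12:app edges: (5,1,f); (5,12,a); (10,9,a); (10,11,f); (11,7,f); (11,9,a); (12,3,a); (12,3,f)
final:
nodes: 1:c3, 3:c1, 5:app, 7:c2, 9:c1, 10:app, 11:app, 12:app
edges: (5,1,f); (5,12,a); (10,9,a); (10,11,f); (11,7,f); (11,9,a); (12,3,a); (12,3,f)


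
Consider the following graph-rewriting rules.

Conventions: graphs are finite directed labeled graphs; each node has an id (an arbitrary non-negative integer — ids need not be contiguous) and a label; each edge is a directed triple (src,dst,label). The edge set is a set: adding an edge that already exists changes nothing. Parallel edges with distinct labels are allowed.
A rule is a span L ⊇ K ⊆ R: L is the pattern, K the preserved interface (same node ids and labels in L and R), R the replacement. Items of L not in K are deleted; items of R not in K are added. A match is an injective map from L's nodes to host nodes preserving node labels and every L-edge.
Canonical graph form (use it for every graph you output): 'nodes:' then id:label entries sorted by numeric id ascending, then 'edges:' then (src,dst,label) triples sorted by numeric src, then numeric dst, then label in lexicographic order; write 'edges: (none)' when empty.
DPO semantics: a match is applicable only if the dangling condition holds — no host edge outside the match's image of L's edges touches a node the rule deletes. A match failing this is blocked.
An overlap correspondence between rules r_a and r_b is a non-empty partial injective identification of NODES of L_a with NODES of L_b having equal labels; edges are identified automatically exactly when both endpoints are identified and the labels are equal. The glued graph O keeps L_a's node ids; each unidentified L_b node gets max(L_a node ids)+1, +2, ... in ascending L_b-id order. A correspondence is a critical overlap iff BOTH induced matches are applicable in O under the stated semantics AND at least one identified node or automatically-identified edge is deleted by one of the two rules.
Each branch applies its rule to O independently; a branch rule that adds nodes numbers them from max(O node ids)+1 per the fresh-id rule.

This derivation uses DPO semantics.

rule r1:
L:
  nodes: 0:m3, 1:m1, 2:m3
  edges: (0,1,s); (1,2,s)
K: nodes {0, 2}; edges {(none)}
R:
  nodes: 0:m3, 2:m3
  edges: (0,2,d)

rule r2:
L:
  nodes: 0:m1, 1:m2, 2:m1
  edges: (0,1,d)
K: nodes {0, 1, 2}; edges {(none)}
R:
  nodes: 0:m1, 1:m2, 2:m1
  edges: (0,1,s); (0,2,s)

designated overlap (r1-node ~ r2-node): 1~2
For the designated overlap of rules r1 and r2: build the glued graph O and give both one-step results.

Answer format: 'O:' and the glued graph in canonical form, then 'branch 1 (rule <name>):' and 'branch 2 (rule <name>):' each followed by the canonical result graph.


O:
nodes: 0:m3, 1:m1, 2:m3, 3:m1, 4:m2
edges: (0,1,s); (1,2,s); (3,4,d)
branch 1 (rule r1):
nodes: 0:m3, 2:m3, 3:m1, 4:m2
edges: (0,2,d); (3,4,d)
branch 2 (rule r2):
nodes: 0:m3, 1:m1, 2:m3, 3:m1, 4:m2
edges: (0,1,s); (1,2,s); (3,1,s); (3,4,s)
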